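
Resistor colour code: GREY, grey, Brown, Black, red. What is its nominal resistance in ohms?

Grey → 8 (first significant figure)
Grey → 8 (second significant figure)
Brown → 1 (third significant figure)
Black → ×1 multiplier
881 × 1 = 881 Ω

881 Ω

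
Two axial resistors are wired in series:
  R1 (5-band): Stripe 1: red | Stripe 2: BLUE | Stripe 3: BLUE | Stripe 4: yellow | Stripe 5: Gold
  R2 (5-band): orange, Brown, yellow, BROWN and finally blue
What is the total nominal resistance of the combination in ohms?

2663140 Ω

R1: red, blue, blue → 266; yellow ×10^4 → 2660000 Ω.
R2: orange, brown, yellow → 314; brown ×10 → 3140 Ω.
Series: 2660000 + 3140 = 2663140 Ω.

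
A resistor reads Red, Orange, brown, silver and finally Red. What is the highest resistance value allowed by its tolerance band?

2.3562 Ω

Red → 2 (first significant figure)
Orange → 3 (second significant figure)
Brown → 1 (third significant figure)
Silver → ×0.01 multiplier
Red → ±2% tolerance
231 × 0.01 = 2.31 Ω
Highest = 2.31 × (1 + 2/100) = 2.3562 Ω.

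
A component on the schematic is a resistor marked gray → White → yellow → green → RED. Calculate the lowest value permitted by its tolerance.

Grey → 8 (first significant figure)
White → 9 (second significant figure)
Yellow → 4 (third significant figure)
Green → ×10^5 multiplier
Red → ±2% tolerance
894 × 100000 = 89400000 Ω
Lowest = 89400000 × (1 − 2/100) = 87612000 Ω.

87612000 Ω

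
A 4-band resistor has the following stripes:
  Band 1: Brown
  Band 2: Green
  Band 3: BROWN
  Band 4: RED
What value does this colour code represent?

150 Ω

Brown → 1 (first significant figure)
Green → 5 (second significant figure)
Brown → ×10 multiplier
15 × 10 = 150 Ω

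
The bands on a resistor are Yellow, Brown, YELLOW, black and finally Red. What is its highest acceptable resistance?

422.28 Ω

Yellow → 4 (first significant figure)
Brown → 1 (second significant figure)
Yellow → 4 (third significant figure)
Black → ×1 multiplier
Red → ±2% tolerance
414 × 1 = 414 Ω
Highest = 414 × (1 + 2/100) = 422.28 Ω.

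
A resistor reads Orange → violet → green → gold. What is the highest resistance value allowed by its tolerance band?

Orange → 3 (first significant figure)
Violet → 7 (second significant figure)
Green → ×10^5 multiplier
Gold → ±5% tolerance
37 × 100000 = 3700000 Ω
Highest = 3700000 × (1 + 5/100) = 3885000 Ω.

3885000 Ω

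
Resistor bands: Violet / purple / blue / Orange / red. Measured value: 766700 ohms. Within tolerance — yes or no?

yes

Violet → 7 (first significant figure)
Violet → 7 (second significant figure)
Blue → 6 (third significant figure)
Orange → ×10^3 multiplier
Red → ±2% tolerance
776 × 1000 = 776000 Ω
Allowed range: 760480 Ω to 791520 Ω.
766700 ohms lies inside that range.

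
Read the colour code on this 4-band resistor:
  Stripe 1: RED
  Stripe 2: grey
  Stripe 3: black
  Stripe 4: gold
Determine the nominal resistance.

Red → 2 (first significant figure)
Grey → 8 (second significant figure)
Black → ×1 multiplier
28 × 1 = 28 Ω

28 Ω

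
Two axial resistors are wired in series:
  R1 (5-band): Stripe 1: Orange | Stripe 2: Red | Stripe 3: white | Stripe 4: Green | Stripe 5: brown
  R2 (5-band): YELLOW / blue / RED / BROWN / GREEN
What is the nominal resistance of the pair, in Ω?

R1: orange, red, white → 329; green ×10^5 → 32900000 Ω.
R2: yellow, blue, red → 462; brown ×10 → 4620 Ω.
Series: 32900000 + 4620 = 32904620 Ω.

32904620 Ω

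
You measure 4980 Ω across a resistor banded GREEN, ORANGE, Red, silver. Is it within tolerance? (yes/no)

Green → 5 (first significant figure)
Orange → 3 (second significant figure)
Red → ×10^2 multiplier
Silver → ±10% tolerance
53 × 100 = 5300 Ω
Allowed range: 4770 Ω to 5830 Ω.
4980 Ω lies inside that range.

yes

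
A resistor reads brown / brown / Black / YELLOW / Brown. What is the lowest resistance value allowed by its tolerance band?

1089000 Ω

Brown → 1 (first significant figure)
Brown → 1 (second significant figure)
Black → 0 (third significant figure)
Yellow → ×10^4 multiplier
Brown → ±1% tolerance
110 × 10000 = 1100000 Ω
Lowest = 1100000 × (1 − 1/100) = 1089000 Ω.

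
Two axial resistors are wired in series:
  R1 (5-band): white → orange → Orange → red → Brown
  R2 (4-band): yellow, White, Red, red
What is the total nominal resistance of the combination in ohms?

98200 Ω

R1: white, orange, orange → 933; red ×10^2 → 93300 Ω.
R2: yellow, white → 49; red ×10^2 → 4900 Ω.
Series: 93300 + 4900 = 98200 Ω.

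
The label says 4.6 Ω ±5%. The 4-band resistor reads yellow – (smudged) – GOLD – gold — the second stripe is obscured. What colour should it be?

4.6 Ω = 46 × 10^-1.
The second band gives digit 6 of the significand, and 6 is blue.

blue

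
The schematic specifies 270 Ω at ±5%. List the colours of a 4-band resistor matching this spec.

red, violet, brown, gold

270 Ω = 27 × 10^1.
2 → red
7 → violet
Multiplier 10^1 → brown.
±5% tolerance → gold.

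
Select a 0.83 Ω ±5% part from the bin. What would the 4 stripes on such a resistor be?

0.83 Ω = 83 × 10^-2.
8 → grey
3 → orange
Multiplier 10^-2 → silver.
±5% tolerance → gold.

grey, orange, silver, gold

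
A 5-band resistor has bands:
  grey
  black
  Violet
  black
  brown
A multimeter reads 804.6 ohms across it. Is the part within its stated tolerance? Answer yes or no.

Grey → 8 (first significant figure)
Black → 0 (second significant figure)
Violet → 7 (third significant figure)
Black → ×1 multiplier
Brown → ±1% tolerance
807 × 1 = 807 Ω
Allowed range: 798.93 Ω to 815.07 Ω.
804.6 ohms lies inside that range.

yes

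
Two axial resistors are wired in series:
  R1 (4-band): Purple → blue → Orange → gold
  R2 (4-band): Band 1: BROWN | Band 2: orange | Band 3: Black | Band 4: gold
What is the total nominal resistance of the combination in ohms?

76013 Ω

R1: violet, blue → 76; orange ×10^3 → 76000 Ω.
R2: brown, orange → 13; black ×1 → 13 Ω.
Series: 76000 + 13 = 76013 Ω.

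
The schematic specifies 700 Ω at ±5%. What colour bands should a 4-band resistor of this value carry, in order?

700 Ω = 70 × 10^1.
7 → violet
0 → black
Multiplier 10^1 → brown.
±5% tolerance → gold.

violet, black, brown, gold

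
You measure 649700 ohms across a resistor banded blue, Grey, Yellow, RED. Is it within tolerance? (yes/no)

no

Blue → 6 (first significant figure)
Grey → 8 (second significant figure)
Yellow → ×10^4 multiplier
Red → ±2% tolerance
68 × 10000 = 680000 Ω
Allowed range: 666400 Ω to 693600 Ω.
649700 ohms lies outside that range.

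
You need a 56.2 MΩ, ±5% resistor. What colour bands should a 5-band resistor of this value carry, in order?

56200000 Ω = 562 × 10^5.
5 → green
6 → blue
2 → red
Multiplier 10^5 → green.
±5% tolerance → gold.

green, blue, red, green, gold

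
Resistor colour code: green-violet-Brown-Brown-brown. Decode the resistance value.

5710 Ω

Green → 5 (first significant figure)
Violet → 7 (second significant figure)
Brown → 1 (third significant figure)
Brown → ×10 multiplier
571 × 10 = 5710 Ω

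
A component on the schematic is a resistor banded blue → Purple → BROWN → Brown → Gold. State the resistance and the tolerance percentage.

6710 Ω ±5%

Blue → 6 (first significant figure)
Violet → 7 (second significant figure)
Brown → 1 (third significant figure)
Brown → ×10 multiplier
Gold → ±5% tolerance
671 × 10 = 6710 Ω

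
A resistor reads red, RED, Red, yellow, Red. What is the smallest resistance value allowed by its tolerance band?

Red → 2 (first significant figure)
Red → 2 (second significant figure)
Red → 2 (third significant figure)
Yellow → ×10^4 multiplier
Red → ±2% tolerance
222 × 10000 = 2220000 Ω
Smallest = 2220000 × (1 − 2/100) = 2175600 Ω.

2175600 Ω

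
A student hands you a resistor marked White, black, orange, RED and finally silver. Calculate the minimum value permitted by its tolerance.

81270 Ω

White → 9 (first significant figure)
Black → 0 (second significant figure)
Orange → 3 (third significant figure)
Red → ×10^2 multiplier
Silver → ±10% tolerance
903 × 100 = 90300 Ω
Minimum = 90300 × (1 − 10/100) = 81270 Ω.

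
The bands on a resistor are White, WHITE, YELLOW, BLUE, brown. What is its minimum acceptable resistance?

984060000 Ω

White → 9 (first significant figure)
White → 9 (second significant figure)
Yellow → 4 (third significant figure)
Blue → ×10^6 multiplier
Brown → ±1% tolerance
994 × 1000000 = 994000000 Ω
Minimum = 994000000 × (1 − 1/100) = 984060000 Ω.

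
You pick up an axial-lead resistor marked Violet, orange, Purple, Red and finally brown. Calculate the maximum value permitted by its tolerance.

Violet → 7 (first significant figure)
Orange → 3 (second significant figure)
Violet → 7 (third significant figure)
Red → ×10^2 multiplier
Brown → ±1% tolerance
737 × 100 = 73700 Ω
Maximum = 73700 × (1 + 1/100) = 74437 Ω.

74437 Ω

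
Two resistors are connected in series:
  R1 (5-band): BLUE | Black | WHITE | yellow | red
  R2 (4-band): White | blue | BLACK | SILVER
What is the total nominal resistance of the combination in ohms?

R1: blue, black, white → 609; yellow ×10^4 → 6090000 Ω.
R2: white, blue → 96; black ×1 → 96 Ω.
Series: 6090000 + 96 = 6090096 Ω.

6090096 Ω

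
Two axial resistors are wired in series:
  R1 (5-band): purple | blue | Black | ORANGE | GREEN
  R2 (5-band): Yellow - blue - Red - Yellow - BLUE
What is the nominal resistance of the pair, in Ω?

R1: violet, blue, black → 760; orange ×10^3 → 760000 Ω.
R2: yellow, blue, red → 462; yellow ×10^4 → 4620000 Ω.
Series: 760000 + 4620000 = 5380000 Ω.

5380000 Ω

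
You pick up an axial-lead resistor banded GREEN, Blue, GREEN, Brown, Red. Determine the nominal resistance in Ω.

Green → 5 (first significant figure)
Blue → 6 (second significant figure)
Green → 5 (third significant figure)
Brown → ×10 multiplier
565 × 10 = 5650 Ω

5650 Ω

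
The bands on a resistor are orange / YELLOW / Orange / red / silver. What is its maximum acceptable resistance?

Orange → 3 (first significant figure)
Yellow → 4 (second significant figure)
Orange → 3 (third significant figure)
Red → ×10^2 multiplier
Silver → ±10% tolerance
343 × 100 = 34300 Ω
Maximum = 34300 × (1 + 10/100) = 37730 Ω.

37730 Ω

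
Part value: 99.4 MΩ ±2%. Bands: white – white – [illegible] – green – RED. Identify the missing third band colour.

99400000 Ω = 994 × 10^5.
The third band gives digit 4 of the significand, and 4 is yellow.

yellow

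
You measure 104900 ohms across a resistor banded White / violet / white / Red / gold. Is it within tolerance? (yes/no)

no

White → 9 (first significant figure)
Violet → 7 (second significant figure)
White → 9 (third significant figure)
Red → ×10^2 multiplier
Gold → ±5% tolerance
979 × 100 = 97900 Ω
Allowed range: 93005 Ω to 102795 Ω.
104900 ohms lies outside that range.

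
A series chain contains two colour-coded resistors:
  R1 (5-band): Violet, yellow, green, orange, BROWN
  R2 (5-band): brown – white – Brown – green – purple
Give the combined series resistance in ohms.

19845000 Ω

R1: violet, yellow, green → 745; orange ×10^3 → 745000 Ω.
R2: brown, white, brown → 191; green ×10^5 → 19100000 Ω.
Series: 745000 + 19100000 = 19845000 Ω.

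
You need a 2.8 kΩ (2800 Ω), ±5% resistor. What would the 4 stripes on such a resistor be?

2800 Ω = 28 × 10^2.
2 → red
8 → grey
Multiplier 10^2 → red.
±5% tolerance → gold.

red, grey, red, gold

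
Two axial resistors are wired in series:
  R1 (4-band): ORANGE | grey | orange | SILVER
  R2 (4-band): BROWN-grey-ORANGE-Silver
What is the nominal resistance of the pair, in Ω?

R1: orange, grey → 38; orange ×10^3 → 38000 Ω.
R2: brown, grey → 18; orange ×10^3 → 18000 Ω.
Series: 38000 + 18000 = 56000 Ω.

56000 Ω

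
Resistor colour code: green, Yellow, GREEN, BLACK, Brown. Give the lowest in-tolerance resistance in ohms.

Green → 5 (first significant figure)
Yellow → 4 (second significant figure)
Green → 5 (third significant figure)
Black → ×1 multiplier
Brown → ±1% tolerance
545 × 1 = 545 Ω
Lowest = 545 × (1 − 1/100) = 539.55 Ω.

539.55 Ω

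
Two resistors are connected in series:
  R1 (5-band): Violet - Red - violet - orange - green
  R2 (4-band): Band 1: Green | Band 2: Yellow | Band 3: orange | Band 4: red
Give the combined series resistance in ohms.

781000 Ω

R1: violet, red, violet → 727; orange ×10^3 → 727000 Ω.
R2: green, yellow → 54; orange ×10^3 → 54000 Ω.
Series: 727000 + 54000 = 781000 Ω.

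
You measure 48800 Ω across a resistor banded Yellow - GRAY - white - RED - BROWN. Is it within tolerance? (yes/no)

yes

Yellow → 4 (first significant figure)
Grey → 8 (second significant figure)
White → 9 (third significant figure)
Red → ×10^2 multiplier
Brown → ±1% tolerance
489 × 100 = 48900 Ω
Allowed range: 48411 Ω to 49389 Ω.
48800 Ω lies inside that range.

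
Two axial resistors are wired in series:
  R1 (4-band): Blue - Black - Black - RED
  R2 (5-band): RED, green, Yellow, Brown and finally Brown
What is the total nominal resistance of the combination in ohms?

R1: blue, black → 60; black ×1 → 60 Ω.
R2: red, green, yellow → 254; brown ×10 → 2540 Ω.
Series: 60 + 2540 = 2600 Ω.

2600 Ω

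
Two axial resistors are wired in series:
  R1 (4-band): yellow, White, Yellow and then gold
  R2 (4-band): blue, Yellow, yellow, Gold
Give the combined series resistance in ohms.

R1: yellow, white → 49; yellow ×10^4 → 490000 Ω.
R2: blue, yellow → 64; yellow ×10^4 → 640000 Ω.
Series: 490000 + 640000 = 1130000 Ω.

1130000 Ω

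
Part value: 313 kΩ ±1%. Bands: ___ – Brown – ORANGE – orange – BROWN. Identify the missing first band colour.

orange

313000 Ω = 313 × 10^3.
The first band gives digit 3 of the significand, and 3 is orange.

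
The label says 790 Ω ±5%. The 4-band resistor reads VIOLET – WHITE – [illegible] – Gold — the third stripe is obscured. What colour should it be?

790 Ω = 79 × 10^1.
The third band is the multiplier, 10^1, which is brown.

brown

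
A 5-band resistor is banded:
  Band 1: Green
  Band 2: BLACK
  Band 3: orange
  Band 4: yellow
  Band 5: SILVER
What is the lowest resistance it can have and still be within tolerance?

4527000 Ω

Green → 5 (first significant figure)
Black → 0 (second significant figure)
Orange → 3 (third significant figure)
Yellow → ×10^4 multiplier
Silver → ±10% tolerance
503 × 10000 = 5030000 Ω
Lowest = 5030000 × (1 − 10/100) = 4527000 Ω.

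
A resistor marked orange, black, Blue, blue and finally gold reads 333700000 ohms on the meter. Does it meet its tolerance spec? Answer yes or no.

Orange → 3 (first significant figure)
Black → 0 (second significant figure)
Blue → 6 (third significant figure)
Blue → ×10^6 multiplier
Gold → ±5% tolerance
306 × 1000000 = 306000000 Ω
Allowed range: 290700000 Ω to 321300000 Ω.
333700000 ohms lies outside that range.

no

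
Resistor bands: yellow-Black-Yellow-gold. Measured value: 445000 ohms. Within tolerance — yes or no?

Yellow → 4 (first significant figure)
Black → 0 (second significant figure)
Yellow → ×10^4 multiplier
Gold → ±5% tolerance
40 × 10000 = 400000 Ω
Allowed range: 380000 Ω to 420000 Ω.
445000 ohms lies outside that range.

no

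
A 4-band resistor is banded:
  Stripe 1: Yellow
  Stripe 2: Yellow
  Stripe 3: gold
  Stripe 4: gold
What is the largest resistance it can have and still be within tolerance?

Yellow → 4 (first significant figure)
Yellow → 4 (second significant figure)
Gold → ×0.1 multiplier
Gold → ±5% tolerance
44 × 0.1 = 4.4 Ω
Largest = 4.4 × (1 + 5/100) = 4.62 Ω.

4.62 Ω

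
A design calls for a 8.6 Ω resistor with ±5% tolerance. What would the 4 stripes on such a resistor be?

8.6 Ω = 86 × 10^-1.
8 → grey
6 → blue
Multiplier 10^-1 → gold.
±5% tolerance → gold.

grey, blue, gold, gold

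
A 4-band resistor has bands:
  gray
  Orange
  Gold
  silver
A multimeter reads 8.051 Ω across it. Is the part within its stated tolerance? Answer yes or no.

yes

Grey → 8 (first significant figure)
Orange → 3 (second significant figure)
Gold → ×0.1 multiplier
Silver → ±10% tolerance
83 × 0.1 = 8.3 Ω
Allowed range: 7.47 Ω to 9.13 Ω.
8.051 Ω lies inside that range.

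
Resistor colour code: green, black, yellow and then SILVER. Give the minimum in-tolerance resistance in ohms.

Green → 5 (first significant figure)
Black → 0 (second significant figure)
Yellow → ×10^4 multiplier
Silver → ±10% tolerance
50 × 10000 = 500000 Ω
Minimum = 500000 × (1 − 10/100) = 450000 Ω.

450000 Ω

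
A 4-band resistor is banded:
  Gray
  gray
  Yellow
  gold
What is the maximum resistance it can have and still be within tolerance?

924000 Ω

Grey → 8 (first significant figure)
Grey → 8 (second significant figure)
Yellow → ×10^4 multiplier
Gold → ±5% tolerance
88 × 10000 = 880000 Ω
Maximum = 880000 × (1 + 5/100) = 924000 Ω.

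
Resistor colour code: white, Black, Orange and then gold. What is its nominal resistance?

90000 Ω

White → 9 (first significant figure)
Black → 0 (second significant figure)
Orange → ×10^3 multiplier
90 × 1000 = 90000 Ω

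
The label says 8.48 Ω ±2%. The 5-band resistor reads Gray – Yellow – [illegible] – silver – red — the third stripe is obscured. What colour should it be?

8.48 Ω = 848 × 10^-2.
The third band gives digit 8 of the significand, and 8 is grey.

grey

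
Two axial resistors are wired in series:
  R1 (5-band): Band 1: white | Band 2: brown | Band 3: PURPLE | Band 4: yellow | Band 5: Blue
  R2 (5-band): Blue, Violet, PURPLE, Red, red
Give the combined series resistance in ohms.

R1: white, brown, violet → 917; yellow ×10^4 → 9170000 Ω.
R2: blue, violet, violet → 677; red ×10^2 → 67700 Ω.
Series: 9170000 + 67700 = 9237700 Ω.

9237700 Ω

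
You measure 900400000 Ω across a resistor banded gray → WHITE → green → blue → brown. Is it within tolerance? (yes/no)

Grey → 8 (first significant figure)
White → 9 (second significant figure)
Green → 5 (third significant figure)
Blue → ×10^6 multiplier
Brown → ±1% tolerance
895 × 1000000 = 895000000 Ω
Allowed range: 886050000 Ω to 903950000 Ω.
900400000 Ω lies inside that range.

yes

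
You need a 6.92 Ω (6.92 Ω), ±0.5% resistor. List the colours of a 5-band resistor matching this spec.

6.92 Ω = 692 × 10^-2.
6 → blue
9 → white
2 → red
Multiplier 10^-2 → silver.
±0.5% tolerance → green.

blue, white, red, silver, green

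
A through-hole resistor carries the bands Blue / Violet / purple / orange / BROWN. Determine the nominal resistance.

677000 Ω

Blue → 6 (first significant figure)
Violet → 7 (second significant figure)
Violet → 7 (third significant figure)
Orange → ×10^3 multiplier
677 × 1000 = 677000 Ω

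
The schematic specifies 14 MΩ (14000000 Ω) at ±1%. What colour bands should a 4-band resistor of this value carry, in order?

brown, yellow, blue, brown

14000000 Ω = 14 × 10^6.
1 → brown
4 → yellow
Multiplier 10^6 → blue.
±1% tolerance → brown.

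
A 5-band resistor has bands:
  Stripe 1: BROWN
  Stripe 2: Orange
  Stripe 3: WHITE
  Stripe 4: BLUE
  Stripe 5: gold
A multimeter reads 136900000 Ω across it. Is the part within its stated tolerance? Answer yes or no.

yes

Brown → 1 (first significant figure)
Orange → 3 (second significant figure)
White → 9 (third significant figure)
Blue → ×10^6 multiplier
Gold → ±5% tolerance
139 × 1000000 = 139000000 Ω
Allowed range: 132050000 Ω to 145950000 Ω.
136900000 Ω lies inside that range.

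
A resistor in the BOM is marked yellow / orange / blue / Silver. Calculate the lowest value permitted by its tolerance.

Yellow → 4 (first significant figure)
Orange → 3 (second significant figure)
Blue → ×10^6 multiplier
Silver → ±10% tolerance
43 × 1000000 = 43000000 Ω
Lowest = 43000000 × (1 − 10/100) = 38700000 Ω.

38700000 Ω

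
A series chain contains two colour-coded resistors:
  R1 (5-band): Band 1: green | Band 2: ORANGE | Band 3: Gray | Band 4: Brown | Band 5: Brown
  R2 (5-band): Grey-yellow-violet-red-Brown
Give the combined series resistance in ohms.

R1: green, orange, grey → 538; brown ×10 → 5380 Ω.
R2: grey, yellow, violet → 847; red ×10^2 → 84700 Ω.
Series: 5380 + 84700 = 90080 Ω.

90080 Ω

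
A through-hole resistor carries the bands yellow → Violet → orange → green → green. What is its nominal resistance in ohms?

47300000 Ω

Yellow → 4 (first significant figure)
Violet → 7 (second significant figure)
Orange → 3 (third significant figure)
Green → ×10^5 multiplier
473 × 100000 = 47300000 Ω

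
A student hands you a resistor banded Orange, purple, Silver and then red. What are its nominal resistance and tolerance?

0.37 Ω ±2%

Orange → 3 (first significant figure)
Violet → 7 (second significant figure)
Silver → ×0.01 multiplier
Red → ±2% tolerance
37 × 0.01 = 0.37 Ω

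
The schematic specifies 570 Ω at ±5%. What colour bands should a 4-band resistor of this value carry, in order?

570 Ω = 57 × 10^1.
5 → green
7 → violet
Multiplier 10^1 → brown.
±5% tolerance → gold.

green, violet, brown, gold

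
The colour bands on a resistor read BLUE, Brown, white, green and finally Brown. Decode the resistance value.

61900000 Ω

Blue → 6 (first significant figure)
Brown → 1 (second significant figure)
White → 9 (third significant figure)
Green → ×10^5 multiplier
619 × 100000 = 61900000 Ω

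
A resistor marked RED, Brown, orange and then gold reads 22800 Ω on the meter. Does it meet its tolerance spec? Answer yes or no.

Red → 2 (first significant figure)
Brown → 1 (second significant figure)
Orange → ×10^3 multiplier
Gold → ±5% tolerance
21 × 1000 = 21000 Ω
Allowed range: 19950 Ω to 22050 Ω.
22800 Ω lies outside that range.

no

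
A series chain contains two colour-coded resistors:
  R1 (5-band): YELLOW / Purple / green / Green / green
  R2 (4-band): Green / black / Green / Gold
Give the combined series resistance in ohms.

52500000 Ω

R1: yellow, violet, green → 475; green ×10^5 → 47500000 Ω.
R2: green, black → 50; green ×10^5 → 5000000 Ω.
Series: 47500000 + 5000000 = 52500000 Ω.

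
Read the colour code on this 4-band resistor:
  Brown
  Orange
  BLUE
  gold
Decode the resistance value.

Brown → 1 (first significant figure)
Orange → 3 (second significant figure)
Blue → ×10^6 multiplier
13 × 1000000 = 13000000 Ω

13000000 Ω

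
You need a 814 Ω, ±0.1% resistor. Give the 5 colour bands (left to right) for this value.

grey, brown, yellow, black, violet

814 Ω = 814 × 10^0.
8 → grey
1 → brown
4 → yellow
Multiplier 10^0 → black.
±0.1% tolerance → violet.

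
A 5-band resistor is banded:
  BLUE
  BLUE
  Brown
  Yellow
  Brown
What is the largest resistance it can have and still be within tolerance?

6676100 Ω

Blue → 6 (first significant figure)
Blue → 6 (second significant figure)
Brown → 1 (third significant figure)
Yellow → ×10^4 multiplier
Brown → ±1% tolerance
661 × 10000 = 6610000 Ω
Largest = 6610000 × (1 + 1/100) = 6676100 Ω.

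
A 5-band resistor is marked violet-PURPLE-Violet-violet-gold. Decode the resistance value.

Violet → 7 (first significant figure)
Violet → 7 (second significant figure)
Violet → 7 (third significant figure)
Violet → ×10^7 multiplier
777 × 10000000 = 7770000000 Ω

7770000000 Ω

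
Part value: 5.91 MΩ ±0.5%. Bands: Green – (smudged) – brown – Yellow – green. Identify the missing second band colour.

white

5910000 Ω = 591 × 10^4.
The second band gives digit 9 of the significand, and 9 is white.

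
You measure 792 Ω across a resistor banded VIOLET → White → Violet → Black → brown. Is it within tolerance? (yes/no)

yes

Violet → 7 (first significant figure)
White → 9 (second significant figure)
Violet → 7 (third significant figure)
Black → ×1 multiplier
Brown → ±1% tolerance
797 × 1 = 797 Ω
Allowed range: 789.03 Ω to 804.97 Ω.
792 Ω lies inside that range.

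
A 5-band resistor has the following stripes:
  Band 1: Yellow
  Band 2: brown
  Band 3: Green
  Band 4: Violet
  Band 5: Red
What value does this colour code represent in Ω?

Yellow → 4 (first significant figure)
Brown → 1 (second significant figure)
Green → 5 (third significant figure)
Violet → ×10^7 multiplier
415 × 10000000 = 4150000000 Ω

4150000000 Ω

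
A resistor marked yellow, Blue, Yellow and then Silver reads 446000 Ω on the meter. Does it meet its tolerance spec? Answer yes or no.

Yellow → 4 (first significant figure)
Blue → 6 (second significant figure)
Yellow → ×10^4 multiplier
Silver → ±10% tolerance
46 × 10000 = 460000 Ω
Allowed range: 414000 Ω to 506000 Ω.
446000 Ω lies inside that range.

yes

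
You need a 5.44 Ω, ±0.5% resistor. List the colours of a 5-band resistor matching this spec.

5.44 Ω = 544 × 10^-2.
5 → green
4 → yellow
4 → yellow
Multiplier 10^-2 → silver.
±0.5% tolerance → green.

green, yellow, yellow, silver, green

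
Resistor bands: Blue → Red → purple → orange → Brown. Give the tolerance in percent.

±1%

The last band, brown, is the tolerance band.
Brown corresponds to ±1%.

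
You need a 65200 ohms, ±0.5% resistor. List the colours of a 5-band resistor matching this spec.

blue, green, red, red, green

65200 Ω = 652 × 10^2.
6 → blue
5 → green
2 → red
Multiplier 10^2 → red.
±0.5% tolerance → green.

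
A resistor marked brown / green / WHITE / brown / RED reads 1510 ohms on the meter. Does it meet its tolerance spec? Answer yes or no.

no

Brown → 1 (first significant figure)
Green → 5 (second significant figure)
White → 9 (third significant figure)
Brown → ×10 multiplier
Red → ±2% tolerance
159 × 10 = 1590 Ω
Allowed range: 1558.2 Ω to 1621.8 Ω.
1510 ohms lies outside that range.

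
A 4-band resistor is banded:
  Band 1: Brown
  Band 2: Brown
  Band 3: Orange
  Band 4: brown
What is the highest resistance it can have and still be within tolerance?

Brown → 1 (first significant figure)
Brown → 1 (second significant figure)
Orange → ×10^3 multiplier
Brown → ±1% tolerance
11 × 1000 = 11000 Ω
Highest = 11000 × (1 + 1/100) = 11110 Ω.

11110 Ω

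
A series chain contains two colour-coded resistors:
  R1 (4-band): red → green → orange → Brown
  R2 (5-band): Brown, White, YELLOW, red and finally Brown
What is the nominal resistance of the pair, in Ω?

44400 Ω

R1: red, green → 25; orange ×10^3 → 25000 Ω.
R2: brown, white, yellow → 194; red ×10^2 → 19400 Ω.
Series: 25000 + 19400 = 44400 Ω.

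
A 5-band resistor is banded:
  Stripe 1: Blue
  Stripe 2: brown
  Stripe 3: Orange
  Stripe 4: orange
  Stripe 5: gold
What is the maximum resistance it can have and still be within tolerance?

643650 Ω

Blue → 6 (first significant figure)
Brown → 1 (second significant figure)
Orange → 3 (third significant figure)
Orange → ×10^3 multiplier
Gold → ±5% tolerance
613 × 1000 = 613000 Ω
Maximum = 613000 × (1 + 5/100) = 643650 Ω.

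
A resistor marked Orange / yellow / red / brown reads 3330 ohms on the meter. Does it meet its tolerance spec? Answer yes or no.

no

Orange → 3 (first significant figure)
Yellow → 4 (second significant figure)
Red → ×10^2 multiplier
Brown → ±1% tolerance
34 × 100 = 3400 Ω
Allowed range: 3366 Ω to 3434 Ω.
3330 ohms lies outside that range.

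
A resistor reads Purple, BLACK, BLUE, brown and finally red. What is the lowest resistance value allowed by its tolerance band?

6918.8 Ω

Violet → 7 (first significant figure)
Black → 0 (second significant figure)
Blue → 6 (third significant figure)
Brown → ×10 multiplier
Red → ±2% tolerance
706 × 10 = 7060 Ω
Lowest = 7060 × (1 − 2/100) = 6918.8 Ω.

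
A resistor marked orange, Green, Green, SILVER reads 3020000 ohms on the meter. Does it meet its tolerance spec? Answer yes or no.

Orange → 3 (first significant figure)
Green → 5 (second significant figure)
Green → ×10^5 multiplier
Silver → ±10% tolerance
35 × 100000 = 3500000 Ω
Allowed range: 3150000 Ω to 3850000 Ω.
3020000 ohms lies outside that range.

no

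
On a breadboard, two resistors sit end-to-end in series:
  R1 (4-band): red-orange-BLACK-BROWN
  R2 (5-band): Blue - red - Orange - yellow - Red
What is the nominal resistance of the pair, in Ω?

R1: red, orange → 23; black ×1 → 23 Ω.
R2: blue, red, orange → 623; yellow ×10^4 → 6230000 Ω.
Series: 23 + 6230000 = 6230023 Ω.

6230023 Ω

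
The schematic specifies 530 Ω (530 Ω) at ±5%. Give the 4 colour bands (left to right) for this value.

530 Ω = 53 × 10^1.
5 → green
3 → orange
Multiplier 10^1 → brown.
±5% tolerance → gold.

green, orange, brown, gold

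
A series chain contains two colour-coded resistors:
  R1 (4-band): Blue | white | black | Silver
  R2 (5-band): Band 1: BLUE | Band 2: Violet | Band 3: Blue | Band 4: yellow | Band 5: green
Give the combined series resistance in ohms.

6760069 Ω

R1: blue, white → 69; black ×1 → 69 Ω.
R2: blue, violet, blue → 676; yellow ×10^4 → 6760000 Ω.
Series: 69 + 6760000 = 6760069 Ω.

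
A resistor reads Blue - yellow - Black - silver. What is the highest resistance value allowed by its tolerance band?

Blue → 6 (first significant figure)
Yellow → 4 (second significant figure)
Black → ×1 multiplier
Silver → ±10% tolerance
64 × 1 = 64 Ω
Highest = 64 × (1 + 10/100) = 70.4 Ω.

70.4 Ω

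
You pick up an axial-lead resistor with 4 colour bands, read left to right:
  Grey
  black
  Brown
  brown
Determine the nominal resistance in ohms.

800 Ω

Grey → 8 (first significant figure)
Black → 0 (second significant figure)
Brown → ×10 multiplier
80 × 10 = 800 Ω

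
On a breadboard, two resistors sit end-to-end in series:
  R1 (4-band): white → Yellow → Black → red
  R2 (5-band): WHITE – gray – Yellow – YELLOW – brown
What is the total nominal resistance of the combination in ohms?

9840094 Ω

R1: white, yellow → 94; black ×1 → 94 Ω.
R2: white, grey, yellow → 984; yellow ×10^4 → 9840000 Ω.
Series: 94 + 9840000 = 9840094 Ω.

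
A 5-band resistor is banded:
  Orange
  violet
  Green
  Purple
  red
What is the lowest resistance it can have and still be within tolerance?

3675000000 Ω

Orange → 3 (first significant figure)
Violet → 7 (second significant figure)
Green → 5 (third significant figure)
Violet → ×10^7 multiplier
Red → ±2% tolerance
375 × 10000000 = 3750000000 Ω
Lowest = 3750000000 × (1 − 2/100) = 3675000000 Ω.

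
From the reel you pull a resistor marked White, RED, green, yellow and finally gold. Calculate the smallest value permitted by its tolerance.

8787500 Ω

White → 9 (first significant figure)
Red → 2 (second significant figure)
Green → 5 (third significant figure)
Yellow → ×10^4 multiplier
Gold → ±5% tolerance
925 × 10000 = 9250000 Ω
Smallest = 9250000 × (1 − 5/100) = 8787500 Ω.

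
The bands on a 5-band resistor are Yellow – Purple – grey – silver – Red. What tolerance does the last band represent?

±2%

The last band, red, is the tolerance band.
Red corresponds to ±2%.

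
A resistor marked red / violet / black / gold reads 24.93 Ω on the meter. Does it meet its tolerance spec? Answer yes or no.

no

Red → 2 (first significant figure)
Violet → 7 (second significant figure)
Black → ×1 multiplier
Gold → ±5% tolerance
27 × 1 = 27 Ω
Allowed range: 25.65 Ω to 28.35 Ω.
24.93 Ω lies outside that range.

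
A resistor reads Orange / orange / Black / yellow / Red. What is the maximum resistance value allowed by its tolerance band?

Orange → 3 (first significant figure)
Orange → 3 (second significant figure)
Black → 0 (third significant figure)
Yellow → ×10^4 multiplier
Red → ±2% tolerance
330 × 10000 = 3300000 Ω
Maximum = 3300000 × (1 + 2/100) = 3366000 Ω.

3366000 Ω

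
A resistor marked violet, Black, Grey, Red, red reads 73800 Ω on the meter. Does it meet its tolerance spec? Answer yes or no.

Violet → 7 (first significant figure)
Black → 0 (second significant figure)
Grey → 8 (third significant figure)
Red → ×10^2 multiplier
Red → ±2% tolerance
708 × 100 = 70800 Ω
Allowed range: 69384 Ω to 72216 Ω.
73800 Ω lies outside that range.

no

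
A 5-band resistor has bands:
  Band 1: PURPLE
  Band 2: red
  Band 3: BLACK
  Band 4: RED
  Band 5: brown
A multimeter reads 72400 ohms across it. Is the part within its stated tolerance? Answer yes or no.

yes

Violet → 7 (first significant figure)
Red → 2 (second significant figure)
Black → 0 (third significant figure)
Red → ×10^2 multiplier
Brown → ±1% tolerance
720 × 100 = 72000 Ω
Allowed range: 71280 Ω to 72720 Ω.
72400 ohms lies inside that range.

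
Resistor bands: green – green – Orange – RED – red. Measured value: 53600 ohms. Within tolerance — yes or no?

no

Green → 5 (first significant figure)
Green → 5 (second significant figure)
Orange → 3 (third significant figure)
Red → ×10^2 multiplier
Red → ±2% tolerance
553 × 100 = 55300 Ω
Allowed range: 54194 Ω to 56406 Ω.
53600 ohms lies outside that range.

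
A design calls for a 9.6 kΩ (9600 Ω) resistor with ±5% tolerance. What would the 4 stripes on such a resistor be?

9600 Ω = 96 × 10^2.
9 → white
6 → blue
Multiplier 10^2 → red.
±5% tolerance → gold.

white, blue, red, gold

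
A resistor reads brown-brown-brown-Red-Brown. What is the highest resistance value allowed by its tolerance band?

11211 Ω

Brown → 1 (first significant figure)
Brown → 1 (second significant figure)
Brown → 1 (third significant figure)
Red → ×10^2 multiplier
Brown → ±1% tolerance
111 × 100 = 11100 Ω
Highest = 11100 × (1 + 1/100) = 11211 Ω.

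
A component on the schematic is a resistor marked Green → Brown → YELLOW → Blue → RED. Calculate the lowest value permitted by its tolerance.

503720000 Ω

Green → 5 (first significant figure)
Brown → 1 (second significant figure)
Yellow → 4 (third significant figure)
Blue → ×10^6 multiplier
Red → ±2% tolerance
514 × 1000000 = 514000000 Ω
Lowest = 514000000 × (1 − 2/100) = 503720000 Ω.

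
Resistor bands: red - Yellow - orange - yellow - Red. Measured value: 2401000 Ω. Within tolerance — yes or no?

yes

Red → 2 (first significant figure)
Yellow → 4 (second significant figure)
Orange → 3 (third significant figure)
Yellow → ×10^4 multiplier
Red → ±2% tolerance
243 × 10000 = 2430000 Ω
Allowed range: 2381400 Ω to 2478600 Ω.
2401000 Ω lies inside that range.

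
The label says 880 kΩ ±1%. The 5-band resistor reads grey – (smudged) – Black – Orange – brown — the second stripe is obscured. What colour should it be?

grey

880000 Ω = 880 × 10^3.
The second band gives digit 8 of the significand, and 8 is grey.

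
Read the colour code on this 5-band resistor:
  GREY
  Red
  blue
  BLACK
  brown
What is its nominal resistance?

826 Ω

Grey → 8 (first significant figure)
Red → 2 (second significant figure)
Blue → 6 (third significant figure)
Black → ×1 multiplier
826 × 1 = 826 Ω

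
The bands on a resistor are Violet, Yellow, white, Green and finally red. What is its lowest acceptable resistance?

73402000 Ω

Violet → 7 (first significant figure)
Yellow → 4 (second significant figure)
White → 9 (third significant figure)
Green → ×10^5 multiplier
Red → ±2% tolerance
749 × 100000 = 74900000 Ω
Lowest = 74900000 × (1 − 2/100) = 73402000 Ω.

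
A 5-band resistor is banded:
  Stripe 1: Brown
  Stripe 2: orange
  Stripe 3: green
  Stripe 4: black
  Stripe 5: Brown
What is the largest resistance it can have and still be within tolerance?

136.35 Ω

Brown → 1 (first significant figure)
Orange → 3 (second significant figure)
Green → 5 (third significant figure)
Black → ×1 multiplier
Brown → ±1% tolerance
135 × 1 = 135 Ω
Largest = 135 × (1 + 1/100) = 136.35 Ω.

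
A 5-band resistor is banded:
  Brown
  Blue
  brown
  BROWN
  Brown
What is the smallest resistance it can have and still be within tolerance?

Brown → 1 (first significant figure)
Blue → 6 (second significant figure)
Brown → 1 (third significant figure)
Brown → ×10 multiplier
Brown → ±1% tolerance
161 × 10 = 1610 Ω
Smallest = 1610 × (1 − 1/100) = 1593.9 Ω.

1593.9 Ω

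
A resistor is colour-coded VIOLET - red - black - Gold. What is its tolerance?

±5%

The last band, gold, is the tolerance band.
Gold corresponds to ±5%.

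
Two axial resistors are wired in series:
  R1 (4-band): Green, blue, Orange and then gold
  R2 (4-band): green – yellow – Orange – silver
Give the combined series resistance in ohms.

R1: green, blue → 56; orange ×10^3 → 56000 Ω.
R2: green, yellow → 54; orange ×10^3 → 54000 Ω.
Series: 56000 + 54000 = 110000 Ω.

110000 Ω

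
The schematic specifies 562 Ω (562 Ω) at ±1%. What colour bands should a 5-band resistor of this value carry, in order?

green, blue, red, black, brown

562 Ω = 562 × 10^0.
5 → green
6 → blue
2 → red
Multiplier 10^0 → black.
±1% tolerance → brown.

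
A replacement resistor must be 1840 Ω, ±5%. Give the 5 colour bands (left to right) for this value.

brown, grey, yellow, brown, gold

1840 Ω = 184 × 10^1.
1 → brown
8 → grey
4 → yellow
Multiplier 10^1 → brown.
±5% tolerance → gold.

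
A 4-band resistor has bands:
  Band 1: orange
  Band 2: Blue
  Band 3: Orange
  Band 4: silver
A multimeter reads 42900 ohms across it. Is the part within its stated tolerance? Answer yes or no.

no

Orange → 3 (first significant figure)
Blue → 6 (second significant figure)
Orange → ×10^3 multiplier
Silver → ±10% tolerance
36 × 1000 = 36000 Ω
Allowed range: 32400 Ω to 39600 Ω.
42900 ohms lies outside that range.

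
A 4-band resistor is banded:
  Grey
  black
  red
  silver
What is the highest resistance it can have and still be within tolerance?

Grey → 8 (first significant figure)
Black → 0 (second significant figure)
Red → ×10^2 multiplier
Silver → ±10% tolerance
80 × 100 = 8000 Ω
Highest = 8000 × (1 + 10/100) = 8800 Ω.

8800 Ω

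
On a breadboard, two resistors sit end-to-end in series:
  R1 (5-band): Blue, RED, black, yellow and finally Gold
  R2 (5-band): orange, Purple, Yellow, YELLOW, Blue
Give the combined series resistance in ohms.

9940000 Ω

R1: blue, red, black → 620; yellow ×10^4 → 6200000 Ω.
R2: orange, violet, yellow → 374; yellow ×10^4 → 3740000 Ω.
Series: 6200000 + 3740000 = 9940000 Ω.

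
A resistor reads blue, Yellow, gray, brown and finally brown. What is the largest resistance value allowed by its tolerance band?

6544.8 Ω

Blue → 6 (first significant figure)
Yellow → 4 (second significant figure)
Grey → 8 (third significant figure)
Brown → ×10 multiplier
Brown → ±1% tolerance
648 × 10 = 6480 Ω
Largest = 6480 × (1 + 1/100) = 6544.8 Ω.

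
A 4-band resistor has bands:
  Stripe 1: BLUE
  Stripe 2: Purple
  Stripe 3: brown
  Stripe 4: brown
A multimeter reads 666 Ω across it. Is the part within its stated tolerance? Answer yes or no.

Blue → 6 (first significant figure)
Violet → 7 (second significant figure)
Brown → ×10 multiplier
Brown → ±1% tolerance
67 × 10 = 670 Ω
Allowed range: 663.3 Ω to 676.7 Ω.
666 Ω lies inside that range.

yes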